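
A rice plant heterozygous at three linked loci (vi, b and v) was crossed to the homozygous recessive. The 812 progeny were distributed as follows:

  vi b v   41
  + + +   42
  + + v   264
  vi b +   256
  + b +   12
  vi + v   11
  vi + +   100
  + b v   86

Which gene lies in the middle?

vi

The two most frequent reciprocal classes, + + v and vi b +, are the parental types, so the F1 was + + v / vi b +.
The two rarest classes, vi + v and + b +, are the double crossovers. Comparing them with the parentals, only the vi allele has switched, so vi is the middle locus and the order is v – vi – b.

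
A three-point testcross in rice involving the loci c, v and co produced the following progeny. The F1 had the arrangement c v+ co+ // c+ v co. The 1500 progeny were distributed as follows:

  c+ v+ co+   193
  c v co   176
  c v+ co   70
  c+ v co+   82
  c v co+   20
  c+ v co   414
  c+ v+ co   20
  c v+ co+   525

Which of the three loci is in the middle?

v

The two rarest classes, c v co+ and c+ v+ co, are the double crossovers. Comparing them with the parentals, only the v allele has switched, so v is the middle locus and the order is c – v – co.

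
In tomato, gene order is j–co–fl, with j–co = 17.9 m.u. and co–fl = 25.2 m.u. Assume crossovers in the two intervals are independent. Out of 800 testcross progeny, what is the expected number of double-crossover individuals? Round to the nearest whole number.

36

Map distances give recombination frequencies of 0.179 and 0.252 for the two intervals.
With no interference, expected double-crossover frequency = 0.179 × 0.252 = 0.04511.
Expected number = 0.04511 × 800 = 36.09 ≈ 36.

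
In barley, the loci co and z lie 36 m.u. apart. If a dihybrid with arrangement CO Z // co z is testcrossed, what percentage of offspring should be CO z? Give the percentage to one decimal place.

18.0%

A map distance of 36 m.u. corresponds to a recombination frequency of 0.360.
The F1 is CO Z / co z, so CO z is a recombinant gamete class with expected frequency r/2 = 0.360/2 = 0.1800.
That is 0.1800 = 18.0% of the progeny.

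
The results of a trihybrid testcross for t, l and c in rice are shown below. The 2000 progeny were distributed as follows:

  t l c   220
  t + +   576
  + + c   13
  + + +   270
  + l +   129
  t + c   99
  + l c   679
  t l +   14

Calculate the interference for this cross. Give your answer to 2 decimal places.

The two most frequent reciprocal classes, + l c and t + +, are the parental types, so the F1 was + l c / t + +.
The two rarest classes, + + c and t l +, are the double crossovers. Comparing them with the parentals, only the l allele has switched, so l is the middle locus and the order is t – l – c.
t–l: (490 + 27)/2000 = 0.2585; l–c: (228 + 27)/2000 = 0.1275.
Expected DCO frequency = 0.2585 × 0.1275 ≈ 0.03296; observed = 27/2000 ≈ 0.01350.
Coefficient of coincidence = 0.01350/0.03296 ≈ 0.41; interference = 1 − 0.41 = 0.59.

0.59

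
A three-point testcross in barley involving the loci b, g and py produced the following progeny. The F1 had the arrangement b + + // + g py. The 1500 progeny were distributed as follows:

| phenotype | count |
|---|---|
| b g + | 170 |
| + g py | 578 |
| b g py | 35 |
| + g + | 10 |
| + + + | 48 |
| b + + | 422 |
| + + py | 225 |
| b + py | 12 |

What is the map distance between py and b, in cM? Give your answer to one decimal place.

7.0 cM

The two rarest classes, b + py and + g +, are the double crossovers. Comparing them with the parentals, only the py allele has switched, so py is the middle locus and the order is g – py – b.
Crossovers in the py–b interval produce the single-crossover classes + + + and b g py (48 + 35 = 83) plus the double crossovers (22).
RF(py–b) = (83 + 22) / 1500 = 105/1500 = 0.0700 → 7.0 cM.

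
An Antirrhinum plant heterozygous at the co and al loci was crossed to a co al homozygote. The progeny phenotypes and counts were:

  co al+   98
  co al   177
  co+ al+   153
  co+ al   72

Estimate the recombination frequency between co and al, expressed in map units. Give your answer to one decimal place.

The two most frequent classes, co+ al+ (153) and co al (177), are the parental types, so the F1 was co+ al+ / co al.
The recombinant classes are co+ al and co al+: 72 + 98 = 170.
Recombination frequency = 170/500 = 0.3400 ≈ 34.0%, i.e. 34.0 map units.

34.0 map units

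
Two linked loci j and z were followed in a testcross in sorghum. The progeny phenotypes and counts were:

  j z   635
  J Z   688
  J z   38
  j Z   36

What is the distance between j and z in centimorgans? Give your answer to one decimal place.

The two most frequent classes, J Z (688) and j z (635), are the parental types, so the F1 was J Z / j z.
The recombinant classes are J z and j Z: 38 + 36 = 74.
Recombination frequency = 74/1397 = 0.0530 ≈ 5.3%, i.e. 5.3 centimorgans.

5.3 centimorgans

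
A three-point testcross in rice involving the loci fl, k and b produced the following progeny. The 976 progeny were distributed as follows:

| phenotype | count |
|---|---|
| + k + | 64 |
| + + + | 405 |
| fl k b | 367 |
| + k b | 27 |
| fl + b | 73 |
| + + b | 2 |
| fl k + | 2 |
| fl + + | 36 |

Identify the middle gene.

b

The two most frequent reciprocal classes, fl k b and + + +, are the parental types, so the F1 was fl k b / + + +.
The two rarest classes, fl k + and + + b, are the double crossovers. Comparing them with the parentals, only the b allele has switched, so b is the middle locus and the order is fl – b – k.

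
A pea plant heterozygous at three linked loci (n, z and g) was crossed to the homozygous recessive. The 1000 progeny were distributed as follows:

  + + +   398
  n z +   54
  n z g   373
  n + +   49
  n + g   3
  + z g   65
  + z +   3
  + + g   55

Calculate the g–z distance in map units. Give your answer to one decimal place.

The two most frequent reciprocal classes, n z g and + + +, are the parental types, so the F1 was n z g / + + +.
The two rarest classes, n + g and + z +, are the double crossovers. Comparing them with the parentals, only the z allele has switched, so z is the middle locus and the order is g – z – n.
Crossovers in the g–z interval produce the single-crossover classes n z + and + + g (54 + 55 = 109) plus the double crossovers (6).
RF(g–z) = (109 + 6) / 1000 = 115/1000 = 0.1150 → 11.5 map units.

11.5 map units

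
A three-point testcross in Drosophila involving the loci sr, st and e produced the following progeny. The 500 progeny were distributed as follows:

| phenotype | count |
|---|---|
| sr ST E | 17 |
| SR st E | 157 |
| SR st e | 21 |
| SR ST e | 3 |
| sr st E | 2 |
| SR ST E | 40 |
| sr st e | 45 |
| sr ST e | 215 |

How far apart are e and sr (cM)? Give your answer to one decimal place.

The two most frequent reciprocal classes, sr ST e and SR st E, are the parental types, so the F1 was sr ST e / SR st E.
The two rarest classes, SR ST e and sr st E, are the double crossovers. Comparing them with the parentals, only the sr allele has switched, so sr is the middle locus and the order is st – sr – e.
Crossovers in the sr–e interval produce the single-crossover classes sr ST E and SR st e (17 + 21 = 38) plus the double crossovers (5).
RF(sr–e) = (38 + 5) / 500 = 43/500 = 0.0860 → 8.6 cM.

8.6 cM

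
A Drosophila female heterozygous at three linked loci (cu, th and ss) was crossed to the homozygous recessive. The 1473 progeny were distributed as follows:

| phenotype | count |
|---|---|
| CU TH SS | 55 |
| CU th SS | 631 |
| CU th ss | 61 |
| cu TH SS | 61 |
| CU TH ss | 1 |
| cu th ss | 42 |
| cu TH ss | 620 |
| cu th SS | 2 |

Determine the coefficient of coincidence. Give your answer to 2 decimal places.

0.35

The two most frequent reciprocal classes, cu TH ss and CU th SS, are the parental types, so the F1 was cu TH ss / CU th SS.
The two rarest classes, CU TH ss and cu th SS, are the double crossovers. Comparing them with the parentals, only the cu allele has switched, so cu is the middle locus and the order is ss – cu – th.
ss–cu: (122 + 3)/1473 = 0.0849; cu–th: (97 + 3)/1473 = 0.0679.
Expected DCO frequency = 0.0849 × 0.0679 ≈ 0.00576; observed = 3/1473 ≈ 0.00204.
Coefficient of coincidence = 0.00204/0.00576 ≈ 0.35.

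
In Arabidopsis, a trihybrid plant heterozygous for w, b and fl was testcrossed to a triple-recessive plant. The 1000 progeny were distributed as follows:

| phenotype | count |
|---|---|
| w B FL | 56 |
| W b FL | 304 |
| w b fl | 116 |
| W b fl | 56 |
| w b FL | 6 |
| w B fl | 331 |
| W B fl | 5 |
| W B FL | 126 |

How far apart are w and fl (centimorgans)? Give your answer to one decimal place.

12.3 centimorgans

The two most frequent reciprocal classes, w B fl and W b FL, are the parental types, so the F1 was w B fl / W b FL.
The two rarest classes, W B fl and w b FL, are the double crossovers. Comparing them with the parentals, only the w allele has switched, so w is the middle locus and the order is fl – w – b.
Crossovers in the fl–w interval produce the single-crossover classes w B FL and W b fl (56 + 56 = 112) plus the double crossovers (11).
RF(fl–w) = (112 + 11) / 1000 = 123/1000 = 0.1230 → 12.3 centimorgans.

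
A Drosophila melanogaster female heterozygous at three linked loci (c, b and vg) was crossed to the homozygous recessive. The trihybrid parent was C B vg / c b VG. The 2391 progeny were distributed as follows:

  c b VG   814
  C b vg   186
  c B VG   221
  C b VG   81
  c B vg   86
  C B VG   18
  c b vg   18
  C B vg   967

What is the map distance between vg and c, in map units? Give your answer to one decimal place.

The two rarest classes, C B VG and c b vg, are the double crossovers. Comparing them with the parentals, only the vg allele has switched, so vg is the middle locus and the order is c – vg – b.
Crossovers in the c–vg interval produce the single-crossover classes c B vg and C b VG (86 + 81 = 167) plus the double crossovers (36).
RF(c–vg) = (167 + 36) / 2391 = 203/2391 = 0.0849 → 8.5 map units.

8.5 map units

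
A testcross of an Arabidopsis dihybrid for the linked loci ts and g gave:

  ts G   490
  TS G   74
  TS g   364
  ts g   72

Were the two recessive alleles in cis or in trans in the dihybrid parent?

trans

The two most frequent classes are TS g (364) and ts G (490); these are the parental (non-recombinant) types.
So the F1 carried TS g on one chromosome and ts G on the other — the recessive alleles are on opposite chromosomes (trans / repulsion).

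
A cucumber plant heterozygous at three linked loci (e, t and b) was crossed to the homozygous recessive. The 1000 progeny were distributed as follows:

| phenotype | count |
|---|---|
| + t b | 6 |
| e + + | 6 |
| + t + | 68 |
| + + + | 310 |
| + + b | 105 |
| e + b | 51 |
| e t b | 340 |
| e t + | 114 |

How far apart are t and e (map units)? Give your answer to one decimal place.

The two most frequent reciprocal classes, e t b and + + +, are the parental types, so the F1 was e t b / + + +.
The two rarest classes, + t b and e + +, are the double crossovers. Comparing them with the parentals, only the e allele has switched, so e is the middle locus and the order is b – e – t.
Crossovers in the e–t interval produce the single-crossover classes e + b and + t + (51 + 68 = 119) plus the double crossovers (12).
RF(e–t) = (119 + 12) / 1000 = 131/1000 = 0.1310 → 13.1 map units.

13.1 map units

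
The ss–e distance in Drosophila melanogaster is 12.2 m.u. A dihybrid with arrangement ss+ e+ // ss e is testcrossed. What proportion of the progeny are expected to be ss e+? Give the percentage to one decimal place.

A map distance of 12.2 m.u. corresponds to a recombination frequency of 0.122.
The F1 is ss+ e+ / ss e, so ss e+ is a recombinant gamete class with expected frequency r/2 = 0.122/2 = 0.0610.
That is 0.0610 = 6.1% of the progeny.

6.1%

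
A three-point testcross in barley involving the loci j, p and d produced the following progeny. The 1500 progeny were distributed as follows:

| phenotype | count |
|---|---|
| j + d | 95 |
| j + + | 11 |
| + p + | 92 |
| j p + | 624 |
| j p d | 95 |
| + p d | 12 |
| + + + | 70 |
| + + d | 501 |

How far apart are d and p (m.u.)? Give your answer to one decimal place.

The two most frequent reciprocal classes, + + d and j p +, are the parental types, so the F1 was + + d / j p +.
The two rarest classes, + p d and j + +, are the double crossovers. Comparing them with the parentals, only the p allele has switched, so p is the middle locus and the order is j – p – d.
Crossovers in the p–d interval produce the single-crossover classes + + + and j p d (70 + 95 = 165) plus the double crossovers (23).
RF(p–d) = (165 + 23) / 1500 = 188/1500 = 0.1253 → 12.5 m.u.

12.5 m.u.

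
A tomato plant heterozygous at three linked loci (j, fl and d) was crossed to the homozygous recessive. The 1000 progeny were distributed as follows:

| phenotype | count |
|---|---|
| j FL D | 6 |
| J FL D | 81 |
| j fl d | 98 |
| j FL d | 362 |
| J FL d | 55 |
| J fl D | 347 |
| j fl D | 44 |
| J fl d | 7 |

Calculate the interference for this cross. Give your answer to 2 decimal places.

0.40

The two most frequent reciprocal classes, J fl D and j FL d, are the parental types, so the F1 was J fl D / j FL d.
The two rarest classes, J fl d and j FL D, are the double crossovers. Comparing them with the parentals, only the d allele has switched, so d is the middle locus and the order is fl – d – j.
fl–d: (179 + 13)/1000 = 0.1920; d–j: (99 + 13)/1000 = 0.1120.
Expected DCO frequency = 0.1920 × 0.1120 ≈ 0.02150; observed = 13/1000 ≈ 0.01300.
Coefficient of coincidence = 0.01300/0.02150 ≈ 0.60; interference = 1 − 0.60 = 0.40.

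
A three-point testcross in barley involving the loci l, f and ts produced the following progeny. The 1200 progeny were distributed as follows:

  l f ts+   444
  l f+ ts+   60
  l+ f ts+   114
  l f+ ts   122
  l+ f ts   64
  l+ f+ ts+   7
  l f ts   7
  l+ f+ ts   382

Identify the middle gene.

The two most frequent reciprocal classes, l+ f+ ts and l f ts+, are the parental types, so the F1 was l+ f+ ts / l f ts+.
The two rarest classes, l+ f+ ts+ and l f ts, are the double crossovers. Comparing them with the parentals, only the ts allele has switched, so ts is the middle locus and the order is l – ts – f.

ts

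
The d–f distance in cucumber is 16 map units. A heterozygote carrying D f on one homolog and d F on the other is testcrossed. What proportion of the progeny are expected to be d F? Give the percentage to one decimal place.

A map distance of 16 map units corresponds to a recombination frequency of 0.160.
The F1 is D f / d F, so d F is a parental gamete class with expected frequency (1 − r)/2 = 0.840/2 = 0.4200.
That is 0.4200 = 42.0% of the progeny.

42.0%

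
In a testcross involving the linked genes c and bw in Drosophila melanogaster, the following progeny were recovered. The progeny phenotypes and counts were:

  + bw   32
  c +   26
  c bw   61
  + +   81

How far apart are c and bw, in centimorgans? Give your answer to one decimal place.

The two most frequent classes, + + (81) and c bw (61), are the parental types, so the F1 was + + / c bw.
The recombinant classes are + bw and c +: 32 + 26 = 58.
Recombination frequency = 58/200 = 0.2900 ≈ 29.0%, i.e. 29.0 centimorgans.

29.0 centimorgans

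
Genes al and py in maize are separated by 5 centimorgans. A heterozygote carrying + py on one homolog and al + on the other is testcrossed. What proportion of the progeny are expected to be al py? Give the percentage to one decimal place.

2.5%

A map distance of 5 centimorgans corresponds to a recombination frequency of 0.050.
The F1 is + py / al +, so al py is a recombinant gamete class with expected frequency r/2 = 0.050/2 = 0.0250.
That is 0.0250 = 2.5% of the progeny.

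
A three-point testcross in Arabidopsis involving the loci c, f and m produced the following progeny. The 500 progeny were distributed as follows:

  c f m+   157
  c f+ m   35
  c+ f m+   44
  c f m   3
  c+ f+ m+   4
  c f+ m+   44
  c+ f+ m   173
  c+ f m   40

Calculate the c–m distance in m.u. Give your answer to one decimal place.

The two most frequent reciprocal classes, c+ f+ m and c f m+, are the parental types, so the F1 was c+ f+ m / c f m+.
The two rarest classes, c+ f+ m+ and c f m, are the double crossovers. Comparing them with the parentals, only the m allele has switched, so m is the middle locus and the order is f – m – c.
Crossovers in the m–c interval produce the single-crossover classes c f+ m and c+ f m+ (35 + 44 = 79) plus the double crossovers (7).
RF(m–c) = (79 + 7) / 500 = 86/500 = 0.1720 → 17.2 m.u.

17.2 m.u.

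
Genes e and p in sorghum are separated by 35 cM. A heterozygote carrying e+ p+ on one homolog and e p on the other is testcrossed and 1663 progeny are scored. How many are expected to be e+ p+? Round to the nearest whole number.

540

A map distance of 35 cM corresponds to a recombination frequency of 0.350.
The F1 is e+ p+ / e p, so e+ p+ is a parental gamete class with expected frequency (1 − r)/2 = 0.650/2 = 0.3250.
Expected number = 0.3250 × 1663 = 540.48 ≈ 540.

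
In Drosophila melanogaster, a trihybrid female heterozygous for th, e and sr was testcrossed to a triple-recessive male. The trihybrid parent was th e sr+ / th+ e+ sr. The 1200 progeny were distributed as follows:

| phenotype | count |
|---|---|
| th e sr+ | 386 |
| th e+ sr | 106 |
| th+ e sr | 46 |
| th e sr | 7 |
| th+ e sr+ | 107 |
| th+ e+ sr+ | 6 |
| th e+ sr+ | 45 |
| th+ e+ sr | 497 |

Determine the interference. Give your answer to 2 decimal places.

0.34

The two rarest classes, th e sr and th+ e+ sr+, are the double crossovers. Comparing them with the parentals, only the sr allele has switched, so sr is the middle locus and the order is e – sr – th.
e–sr: (91 + 13)/1200 = 0.0867; sr–th: (213 + 13)/1200 = 0.1883.
Expected DCO frequency = 0.0867 × 0.1883 ≈ 0.01633; observed = 13/1200 ≈ 0.01083.
Coefficient of coincidence = 0.01083/0.01633 ≈ 0.66; interference = 1 − 0.66 = 0.34.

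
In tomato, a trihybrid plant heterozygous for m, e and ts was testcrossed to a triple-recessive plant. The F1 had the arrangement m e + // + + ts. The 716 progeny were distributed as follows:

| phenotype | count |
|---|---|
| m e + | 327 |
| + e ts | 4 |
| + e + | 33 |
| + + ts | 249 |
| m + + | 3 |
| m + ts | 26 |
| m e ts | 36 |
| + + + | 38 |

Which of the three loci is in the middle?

The two rarest classes, m + + and + e ts, are the double crossovers. Comparing them with the parentals, only the e allele has switched, so e is the middle locus and the order is ts – e – m.

e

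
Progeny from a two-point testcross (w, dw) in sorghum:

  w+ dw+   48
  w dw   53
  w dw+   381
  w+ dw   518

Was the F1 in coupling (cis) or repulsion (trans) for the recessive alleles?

trans

The two most frequent classes are w+ dw (518) and w dw+ (381); these are the parental (non-recombinant) types.
So the F1 carried w+ dw on one chromosome and w dw+ on the other — the recessive alleles are on opposite chromosomes (trans / repulsion).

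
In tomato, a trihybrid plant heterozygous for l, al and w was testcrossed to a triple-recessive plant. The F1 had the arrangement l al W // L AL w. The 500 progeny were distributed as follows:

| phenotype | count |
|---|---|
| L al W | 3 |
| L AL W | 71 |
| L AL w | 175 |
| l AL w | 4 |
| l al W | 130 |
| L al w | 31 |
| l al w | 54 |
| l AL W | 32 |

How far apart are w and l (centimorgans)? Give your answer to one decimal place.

26.4 centimorgans

The two rarest classes, L al W and l AL w, are the double crossovers. Comparing them with the parentals, only the l allele has switched, so l is the middle locus and the order is al – l – w.
Crossovers in the l–w interval produce the single-crossover classes l al w and L AL W (54 + 71 = 125) plus the double crossovers (7).
RF(l–w) = (125 + 7) / 500 = 132/500 = 0.2640 → 26.4 centimorgans.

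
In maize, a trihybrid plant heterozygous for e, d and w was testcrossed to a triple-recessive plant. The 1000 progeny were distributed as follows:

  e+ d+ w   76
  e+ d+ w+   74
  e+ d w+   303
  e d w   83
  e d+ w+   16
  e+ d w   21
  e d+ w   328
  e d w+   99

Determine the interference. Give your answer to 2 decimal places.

The two most frequent reciprocal classes, e+ d w+ and e d+ w, are the parental types, so the F1 was e+ d w+ / e d+ w.
The two rarest classes, e+ d w and e d+ w+, are the double crossovers. Comparing them with the parentals, only the w allele has switched, so w is the middle locus and the order is d – w – e.
d–w: (157 + 37)/1000 = 0.1940; w–e: (175 + 37)/1000 = 0.2120.
Expected DCO frequency = 0.1940 × 0.2120 ≈ 0.04113; observed = 37/1000 ≈ 0.03700.
Coefficient of coincidence = 0.03700/0.04113 ≈ 0.90; interference = 1 − 0.90 = 0.10.

0.10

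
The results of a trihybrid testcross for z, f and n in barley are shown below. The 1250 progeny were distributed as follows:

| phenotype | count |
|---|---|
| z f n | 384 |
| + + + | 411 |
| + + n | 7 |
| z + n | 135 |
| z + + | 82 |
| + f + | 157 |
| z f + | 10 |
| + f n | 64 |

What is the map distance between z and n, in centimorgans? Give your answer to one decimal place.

13.0 centimorgans

The two most frequent reciprocal classes, z f n and + + +, are the parental types, so the F1 was z f n / + + +.
The two rarest classes, z f + and + + n, are the double crossovers. Comparing them with the parentals, only the n allele has switched, so n is the middle locus and the order is f – n – z.
Crossovers in the n–z interval produce the single-crossover classes + f n and z + + (64 + 82 = 146) plus the double crossovers (17).
RF(n–z) = (146 + 17) / 1250 = 163/1250 = 0.1304 → 13.0 centimorgans.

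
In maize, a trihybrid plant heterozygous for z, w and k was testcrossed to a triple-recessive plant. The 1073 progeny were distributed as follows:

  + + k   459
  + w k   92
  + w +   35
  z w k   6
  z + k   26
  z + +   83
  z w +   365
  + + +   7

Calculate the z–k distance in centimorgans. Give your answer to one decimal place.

The two most frequent reciprocal classes, + + k and z w +, are the parental types, so the F1 was + + k / z w +.
The two rarest classes, + + + and z w k, are the double crossovers. Comparing them with the parentals, only the k allele has switched, so k is the middle locus and the order is w – k – z.
Crossovers in the k–z interval produce the single-crossover classes z + k and + w + (26 + 35 = 61) plus the double crossovers (13).
RF(k–z) = (61 + 13) / 1073 = 74/1073 = 0.0690 → 6.9 centimorgans.

6.9 centimorgans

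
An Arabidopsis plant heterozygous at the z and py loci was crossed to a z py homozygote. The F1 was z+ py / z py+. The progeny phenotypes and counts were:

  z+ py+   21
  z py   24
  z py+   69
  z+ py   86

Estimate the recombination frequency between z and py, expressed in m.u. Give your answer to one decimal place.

22.5 m.u.

The recombinant classes are z+ py+ and z py: 21 + 24 = 45.
Recombination frequency = 45/200 = 0.2250 ≈ 22.5%, i.e. 22.5 m.u.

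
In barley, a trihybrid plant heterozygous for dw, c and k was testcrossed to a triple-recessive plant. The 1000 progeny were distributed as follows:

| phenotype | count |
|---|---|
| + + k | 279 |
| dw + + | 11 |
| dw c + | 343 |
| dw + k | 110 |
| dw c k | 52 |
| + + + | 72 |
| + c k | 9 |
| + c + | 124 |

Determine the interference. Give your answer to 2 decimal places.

The two most frequent reciprocal classes, dw c + and + + k, are the parental types, so the F1 was dw c + / + + k.
The two rarest classes, dw + + and + c k, are the double crossovers. Comparing them with the parentals, only the c allele has switched, so c is the middle locus and the order is dw – c – k.
dw–c: (234 + 20)/1000 = 0.2540; c–k: (124 + 20)/1000 = 0.1440.
Expected DCO frequency = 0.2540 × 0.1440 ≈ 0.03658; observed = 20/1000 ≈ 0.02000.
Coefficient of coincidence = 0.02000/0.03658 ≈ 0.55; interference = 1 − 0.55 = 0.45.

0.45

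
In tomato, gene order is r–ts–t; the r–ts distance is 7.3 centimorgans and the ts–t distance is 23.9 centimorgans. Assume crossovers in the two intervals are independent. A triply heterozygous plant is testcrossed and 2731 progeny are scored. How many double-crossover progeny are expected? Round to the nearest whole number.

48

Map distances give recombination frequencies of 0.073 and 0.239 for the two intervals.
With no interference, expected double-crossover frequency = 0.073 × 0.239 = 0.01745.
Expected number = 0.01745 × 2731 = 47.65 ≈ 48.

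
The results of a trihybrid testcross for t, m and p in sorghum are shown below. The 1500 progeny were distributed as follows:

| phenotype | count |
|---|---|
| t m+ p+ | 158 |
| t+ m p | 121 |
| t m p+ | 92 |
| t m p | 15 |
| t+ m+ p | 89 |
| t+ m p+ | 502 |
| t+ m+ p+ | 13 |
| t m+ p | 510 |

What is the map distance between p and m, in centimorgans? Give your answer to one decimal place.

20.5 centimorgans

The two most frequent reciprocal classes, t+ m p+ and t m+ p, are the parental types, so the F1 was t+ m p+ / t m+ p.
The two rarest classes, t+ m+ p+ and t m p, are the double crossovers. Comparing them with the parentals, only the m allele has switched, so m is the middle locus and the order is p – m – t.
Crossovers in the p–m interval produce the single-crossover classes t+ m p and t m+ p+ (121 + 158 = 279) plus the double crossovers (28).
RF(p–m) = (279 + 28) / 1500 = 307/1500 = 0.2047 → 20.5 centimorgans.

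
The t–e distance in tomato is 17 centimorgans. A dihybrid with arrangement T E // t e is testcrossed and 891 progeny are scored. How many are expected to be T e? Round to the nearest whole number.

A map distance of 17 centimorgans corresponds to a recombination frequency of 0.170.
The F1 is T E / t e, so T e is a recombinant gamete class with expected frequency r/2 = 0.170/2 = 0.0850.
Expected number = 0.0850 × 891 = 75.73 ≈ 76.

76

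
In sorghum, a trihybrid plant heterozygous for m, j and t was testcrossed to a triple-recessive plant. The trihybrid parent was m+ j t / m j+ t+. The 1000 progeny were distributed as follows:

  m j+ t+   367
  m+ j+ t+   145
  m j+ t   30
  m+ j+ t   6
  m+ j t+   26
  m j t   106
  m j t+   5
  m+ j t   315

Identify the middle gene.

The two rarest classes, m+ j+ t and m j t+, are the double crossovers. Comparing them with the parentals, only the j allele has switched, so j is the middle locus and the order is t – j – m.

j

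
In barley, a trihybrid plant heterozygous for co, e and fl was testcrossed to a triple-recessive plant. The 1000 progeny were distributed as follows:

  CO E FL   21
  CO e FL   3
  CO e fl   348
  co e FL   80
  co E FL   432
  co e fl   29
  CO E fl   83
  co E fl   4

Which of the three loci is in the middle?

fl

The two most frequent reciprocal classes, co E FL and CO e fl, are the parental types, so the F1 was co E FL / CO e fl.
The two rarest classes, co E fl and CO e FL, are the double crossovers. Comparing them with the parentals, only the fl allele has switched, so fl is the middle locus and the order is co – fl – e.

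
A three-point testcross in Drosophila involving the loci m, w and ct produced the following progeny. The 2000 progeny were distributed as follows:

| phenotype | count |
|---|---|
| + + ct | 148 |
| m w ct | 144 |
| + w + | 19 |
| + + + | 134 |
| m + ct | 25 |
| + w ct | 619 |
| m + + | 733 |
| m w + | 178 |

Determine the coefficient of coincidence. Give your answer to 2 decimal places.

0.74

The two most frequent reciprocal classes, m + + and + w ct, are the parental types, so the F1 was m + + / + w ct.
The two rarest classes, m + ct and + w +, are the double crossovers. Comparing them with the parentals, only the ct allele has switched, so ct is the middle locus and the order is m – ct – w.
m–ct: (278 + 44)/2000 = 0.1610; ct–w: (326 + 44)/2000 = 0.1850.
Expected DCO frequency = 0.1610 × 0.1850 ≈ 0.02978; observed = 44/2000 ≈ 0.02200.
Coefficient of coincidence = 0.02200/0.02978 ≈ 0.74.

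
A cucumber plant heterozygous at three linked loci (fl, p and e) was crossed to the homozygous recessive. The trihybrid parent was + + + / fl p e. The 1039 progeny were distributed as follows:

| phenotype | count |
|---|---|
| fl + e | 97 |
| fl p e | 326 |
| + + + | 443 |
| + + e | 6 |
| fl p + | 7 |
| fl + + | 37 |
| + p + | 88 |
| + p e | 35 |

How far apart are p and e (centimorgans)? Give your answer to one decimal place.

19.1 centimorgans

The two rarest classes, + + e and fl p +, are the double crossovers. Comparing them with the parentals, only the e allele has switched, so e is the middle locus and the order is p – e – fl.
Crossovers in the p–e interval produce the single-crossover classes + p + and fl + e (88 + 97 = 185) plus the double crossovers (13).
RF(p–e) = (185 + 13) / 1039 = 198/1039 = 0.1906 → 19.1 centimorgans.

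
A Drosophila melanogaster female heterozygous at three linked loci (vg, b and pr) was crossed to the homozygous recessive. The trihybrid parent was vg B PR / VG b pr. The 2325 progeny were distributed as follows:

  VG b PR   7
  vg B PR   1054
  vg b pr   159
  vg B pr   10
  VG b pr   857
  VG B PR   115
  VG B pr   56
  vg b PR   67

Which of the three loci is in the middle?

pr

The two rarest classes, vg B pr and VG b PR, are the double crossovers. Comparing them with the parentals, only the pr allele has switched, so pr is the middle locus and the order is b – pr – vg.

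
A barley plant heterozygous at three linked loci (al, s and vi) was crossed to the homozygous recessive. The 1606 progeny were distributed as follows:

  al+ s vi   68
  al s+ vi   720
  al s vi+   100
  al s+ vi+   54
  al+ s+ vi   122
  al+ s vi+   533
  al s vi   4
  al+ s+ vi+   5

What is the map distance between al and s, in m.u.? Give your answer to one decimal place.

14.4 m.u.

The two most frequent reciprocal classes, al+ s vi+ and al s+ vi, are the parental types, so the F1 was al+ s vi+ / al s+ vi.
The two rarest classes, al+ s+ vi+ and al s vi, are the double crossovers. Comparing them with the parentals, only the s allele has switched, so s is the middle locus and the order is vi – s – al.
Crossovers in the s–al interval produce the single-crossover classes al s vi+ and al+ s+ vi (100 + 122 = 222) plus the double crossovers (9).
RF(s–al) = (222 + 9) / 1606 = 231/1606 = 0.1438 → 14.4 m.u.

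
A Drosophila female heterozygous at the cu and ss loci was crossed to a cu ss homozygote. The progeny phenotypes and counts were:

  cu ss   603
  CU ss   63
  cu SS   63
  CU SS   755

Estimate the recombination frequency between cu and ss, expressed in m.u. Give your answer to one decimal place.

8.5 m.u.

The two most frequent classes, CU SS (755) and cu ss (603), are the parental types, so the F1 was CU SS / cu ss.
The recombinant classes are CU ss and cu SS: 63 + 63 = 126.
Recombination frequency = 126/1484 = 0.0849 ≈ 8.5%, i.e. 8.5 m.u.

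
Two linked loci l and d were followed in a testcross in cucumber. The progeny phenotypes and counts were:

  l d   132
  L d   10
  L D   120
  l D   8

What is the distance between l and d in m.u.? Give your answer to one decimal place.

The two most frequent classes, L D (120) and l d (132), are the parental types, so the F1 was L D / l d.
The recombinant classes are L d and l D: 10 + 8 = 18.
Recombination frequency = 18/270 = 0.0667 ≈ 6.7%, i.e. 6.7 m.u.

6.7 m.u.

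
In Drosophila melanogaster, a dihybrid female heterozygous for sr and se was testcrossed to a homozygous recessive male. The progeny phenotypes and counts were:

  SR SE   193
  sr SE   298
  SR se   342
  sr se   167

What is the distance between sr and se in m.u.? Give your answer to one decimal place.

36.0 m.u.

The two most frequent classes, SR se (342) and sr SE (298), are the parental types, so the F1 was SR se / sr SE.
The recombinant classes are SR SE and sr se: 193 + 167 = 360.
Recombination frequency = 360/1000 = 0.3600 ≈ 36.0%, i.e. 36.0 m.u.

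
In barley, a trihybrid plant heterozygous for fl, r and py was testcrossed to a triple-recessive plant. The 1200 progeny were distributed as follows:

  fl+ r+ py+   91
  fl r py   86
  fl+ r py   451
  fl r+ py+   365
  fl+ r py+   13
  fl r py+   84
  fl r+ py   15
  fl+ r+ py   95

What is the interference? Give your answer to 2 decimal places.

0.21

The two most frequent reciprocal classes, fl r+ py+ and fl+ r py, are the parental types, so the F1 was fl r+ py+ / fl+ r py.
The two rarest classes, fl r+ py and fl+ r py+, are the double crossovers. Comparing them with the parentals, only the py allele has switched, so py is the middle locus and the order is r – py – fl.
r–py: (179 + 28)/1200 = 0.1725; py–fl: (177 + 28)/1200 = 0.1708.
Expected DCO frequency = 0.1725 × 0.1708 ≈ 0.02946; observed = 28/1200 ≈ 0.02333.
Coefficient of coincidence = 0.02333/0.02946 ≈ 0.79; interference = 1 − 0.79 = 0.21.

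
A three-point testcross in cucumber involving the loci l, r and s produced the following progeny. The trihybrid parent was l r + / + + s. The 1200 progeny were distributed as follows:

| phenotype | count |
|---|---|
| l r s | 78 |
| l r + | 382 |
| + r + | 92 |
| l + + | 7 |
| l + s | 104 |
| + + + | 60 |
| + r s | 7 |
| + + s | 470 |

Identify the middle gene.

r

The two rarest classes, l + + and + r s, are the double crossovers. Comparing them with the parentals, only the r allele has switched, so r is the middle locus and the order is l – r – s.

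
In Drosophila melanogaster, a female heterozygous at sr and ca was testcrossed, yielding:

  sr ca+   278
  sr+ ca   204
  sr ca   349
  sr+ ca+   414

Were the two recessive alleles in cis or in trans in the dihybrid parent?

cis

The two most frequent classes are sr+ ca+ (414) and sr ca (349); these are the parental (non-recombinant) types.
So the F1 carried sr+ ca+ on one chromosome and sr ca on the other — the recessive alleles are on the same chromosome (cis / coupling).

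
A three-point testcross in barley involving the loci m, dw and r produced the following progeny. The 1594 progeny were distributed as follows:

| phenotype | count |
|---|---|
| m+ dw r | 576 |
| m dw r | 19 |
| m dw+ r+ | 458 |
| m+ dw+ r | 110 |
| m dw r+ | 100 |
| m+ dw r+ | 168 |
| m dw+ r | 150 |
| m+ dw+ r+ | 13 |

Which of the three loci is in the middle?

m

The two most frequent reciprocal classes, m+ dw r and m dw+ r+, are the parental types, so the F1 was m+ dw r / m dw+ r+.
The two rarest classes, m dw r and m+ dw+ r+, are the double crossovers. Comparing them with the parentals, only the m allele has switched, so m is the middle locus and the order is dw – m – r.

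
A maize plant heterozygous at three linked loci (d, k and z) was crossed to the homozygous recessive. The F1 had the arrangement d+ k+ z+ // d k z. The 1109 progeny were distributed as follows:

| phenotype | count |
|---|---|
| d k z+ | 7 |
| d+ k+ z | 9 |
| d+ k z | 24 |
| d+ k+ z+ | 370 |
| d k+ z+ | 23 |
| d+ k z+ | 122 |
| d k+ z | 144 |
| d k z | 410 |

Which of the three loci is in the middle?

The two rarest classes, d+ k+ z and d k z+, are the double crossovers. Comparing them with the parentals, only the z allele has switched, so z is the middle locus and the order is d – z – k.

z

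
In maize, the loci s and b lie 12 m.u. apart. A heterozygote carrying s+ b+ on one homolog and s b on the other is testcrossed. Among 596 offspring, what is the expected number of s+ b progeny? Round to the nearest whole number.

36

A map distance of 12 m.u. corresponds to a recombination frequency of 0.120.
The F1 is s+ b+ / s b, so s+ b is a recombinant gamete class with expected frequency r/2 = 0.120/2 = 0.0600.
Expected number = 0.0600 × 596 = 35.76 ≈ 36.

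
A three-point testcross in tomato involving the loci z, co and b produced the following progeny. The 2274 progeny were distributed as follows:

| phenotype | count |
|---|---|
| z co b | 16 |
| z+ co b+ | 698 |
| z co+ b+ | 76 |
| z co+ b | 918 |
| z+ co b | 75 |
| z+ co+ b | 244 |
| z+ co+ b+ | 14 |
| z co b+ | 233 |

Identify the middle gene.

The two most frequent reciprocal classes, z+ co b+ and z co+ b, are the parental types, so the F1 was z+ co b+ / z co+ b.
The two rarest classes, z+ co+ b+ and z co b, are the double crossovers. Comparing them with the parentals, only the co allele has switched, so co is the middle locus and the order is z – co – b.

co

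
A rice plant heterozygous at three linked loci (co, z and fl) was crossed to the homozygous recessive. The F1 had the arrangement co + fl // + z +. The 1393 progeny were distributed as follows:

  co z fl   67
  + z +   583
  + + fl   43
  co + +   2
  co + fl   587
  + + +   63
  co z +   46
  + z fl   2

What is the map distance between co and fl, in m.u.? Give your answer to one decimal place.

The two rarest classes, co + + and + z fl, are the double crossovers. Comparing them with the parentals, only the fl allele has switched, so fl is the middle locus and the order is z – fl – co.
Crossovers in the fl–co interval produce the single-crossover classes + + fl and co z + (43 + 46 = 89) plus the double crossovers (4).
RF(fl–co) = (89 + 4) / 1393 = 93/1393 = 0.0668 → 6.7 m.u.

6.7 m.u.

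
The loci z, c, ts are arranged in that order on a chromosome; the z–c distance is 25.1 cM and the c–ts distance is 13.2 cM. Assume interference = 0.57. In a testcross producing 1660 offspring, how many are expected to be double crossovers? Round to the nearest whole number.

24

Map distances give recombination frequencies of 0.251 and 0.132 for the two intervals.
With interference 0.57 (so coincidence = 0.43), expected double-crossover frequency = 0.251 × 0.132 × 0.43 = 0.01425.
Expected number = 0.01425 × 1660 = 23.65 ≈ 24.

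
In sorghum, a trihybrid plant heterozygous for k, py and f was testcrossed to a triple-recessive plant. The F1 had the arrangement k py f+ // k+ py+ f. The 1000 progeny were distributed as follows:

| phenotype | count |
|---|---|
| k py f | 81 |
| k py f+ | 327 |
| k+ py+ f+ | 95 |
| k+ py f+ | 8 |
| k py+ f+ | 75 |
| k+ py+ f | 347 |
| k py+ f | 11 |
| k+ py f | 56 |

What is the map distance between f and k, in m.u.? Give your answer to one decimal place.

The two rarest classes, k+ py f+ and k py+ f, are the double crossovers. Comparing them with the parentals, only the k allele has switched, so k is the middle locus and the order is f – k – py.
Crossovers in the f–k interval produce the single-crossover classes k py f and k+ py+ f+ (81 + 95 = 176) plus the double crossovers (19).
RF(f–k) = (176 + 19) / 1000 = 195/1000 = 0.1950 → 19.5 m.u.

19.5 m.u.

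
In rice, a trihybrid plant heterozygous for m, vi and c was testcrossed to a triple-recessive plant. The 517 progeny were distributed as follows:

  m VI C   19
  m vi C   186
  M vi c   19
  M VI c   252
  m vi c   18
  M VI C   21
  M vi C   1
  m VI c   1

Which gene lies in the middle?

m

The two most frequent reciprocal classes, M VI c and m vi C, are the parental types, so the F1 was M VI c / m vi C.
The two rarest classes, m VI c and M vi C, are the double crossovers. Comparing them with the parentals, only the m allele has switched, so m is the middle locus and the order is c – m – vi.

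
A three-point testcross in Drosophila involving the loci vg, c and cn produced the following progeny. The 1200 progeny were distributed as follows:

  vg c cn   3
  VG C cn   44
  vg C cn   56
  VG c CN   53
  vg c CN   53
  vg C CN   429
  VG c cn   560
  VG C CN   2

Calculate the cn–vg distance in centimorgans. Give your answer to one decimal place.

The two most frequent reciprocal classes, vg C CN and VG c cn, are the parental types, so the F1 was vg C CN / VG c cn.
The two rarest classes, VG C CN and vg c cn, are the double crossovers. Comparing them with the parentals, only the vg allele has switched, so vg is the middle locus and the order is cn – vg – c.
Crossovers in the cn–vg interval produce the single-crossover classes vg C cn and VG c CN (56 + 53 = 109) plus the double crossovers (5).
RF(cn–vg) = (109 + 5) / 1200 = 114/1200 = 0.0950 → 9.5 centimorgans.

9.5 centimorgans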